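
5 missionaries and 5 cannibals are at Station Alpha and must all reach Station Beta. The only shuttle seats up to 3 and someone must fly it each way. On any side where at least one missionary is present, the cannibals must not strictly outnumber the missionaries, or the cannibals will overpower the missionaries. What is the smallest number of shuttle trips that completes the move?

Counting alone: each trip to Station Beta takes at most 3 across and each return brings at least 1 back, so after t trips out (and t−1 returns) at most 3t − (t−1) of the 10 are across; that first reaches 10 at t = 5, so at least 9 crossings are needed.
The safety rule pushes this higher. Following every safe sequence of crossings, the most of the 10 that can be at Station Beta as the shuttle arrives there on crossing 9 is 9 — never all 10.
So no plan with fewer than 11 crossings exists, and this one achieves 11:
1. 2 cannibals → Station Beta.  (Station Alpha: 5M 3C; Station Beta: 0M 2C)
2. 1 cannibal ← Station Alpha.  (Station Alpha: 5M 4C; Station Beta: 0M 1C)
3. 3 cannibals → Station Beta.  (Station Alpha: 5M 1C; Station Beta: 0M 4C)
4. 1 cannibal ← Station Alpha.  (Station Alpha: 5M 2C; Station Beta: 0M 3C)
5. 3 missionaries → Station Beta.  (Station Alpha: 2M 2C; Station Beta: 3M 3C)
6. 1 missionary and 1 cannibal ← Station Alpha.  (Station Alpha: 3M 3C; Station Beta: 2M 2C)
7. 3 missionaries → Station Beta.  (Station Alpha: 0M 3C; Station Beta: 5M 2C)
8. 1 cannibal ← Station Alpha.  (Station Alpha: 0M 4C; Station Beta: 5M 1C)
9. 2 cannibals → Station Beta.  (Station Alpha: 0M 2C; Station Beta: 5M 3C)
10. 1 cannibal ← Station Alpha.  (Station Alpha: 0M 3C; Station Beta: 5M 2C)
11. 3 cannibals → Station Beta.  (Station Alpha: 0M 0C; Station Beta: 5M 5C)

11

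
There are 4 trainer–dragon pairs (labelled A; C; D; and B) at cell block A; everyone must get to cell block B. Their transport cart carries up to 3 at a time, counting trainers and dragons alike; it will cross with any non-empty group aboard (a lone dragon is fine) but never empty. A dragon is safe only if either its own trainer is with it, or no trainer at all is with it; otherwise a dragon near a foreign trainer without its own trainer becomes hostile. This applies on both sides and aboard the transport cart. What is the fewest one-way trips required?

9

Counting alone: each trip to cell block B takes at most 3 across and each return brings at least 1 back, so after t trips out (and t−1 returns) at most 3t − (t−1) of the 8 are across; that first reaches 8 at t = 4, so at least 7 crossings are needed.
The safety rule pushes this higher. Following every safe sequence of crossings, the most of the 8 that can be at cell block B as the transport cart arrives there on crossing 7 is 7 — never all 8.
So no plan with fewer than 9 crossings exists, and this one achieves 9:
1. dragon A and trainer A cross → cell block B.
2. trainer A crosses ← cell block A.
3. dragon C, trainer A, and trainer C cross → cell block B.
4. dragon A and trainer A cross ← cell block A.
5. trainer A, trainer B, and trainer D cross → cell block B.
6. dragon C crosses ← cell block A.
7. dragon A and dragon C cross → cell block B.
8. dragon A crosses ← cell block A.
9. dragon A, dragon B, and dragon D cross → cell block B.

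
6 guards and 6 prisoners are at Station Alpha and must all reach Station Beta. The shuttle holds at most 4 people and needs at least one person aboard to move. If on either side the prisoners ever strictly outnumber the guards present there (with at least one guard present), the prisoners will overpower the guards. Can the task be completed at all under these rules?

1. 2 prisoners → Station Beta.  (Station Alpha: 6G 4P; Station Beta: 0G 2P)
2. 1 prisoner ← Station Alpha.  (Station Alpha: 6G 5P; Station Beta: 0G 1P)
3. 4 prisoners → Station Beta.  (Station Alpha: 6G 1P; Station Beta: 0G 5P)
4. 1 prisoner ← Station Alpha.  (Station Alpha: 6G 2P; Station Beta: 0G 4P)
5. 4 guards → Station Beta.  (Station Alpha: 2G 2P; Station Beta: 4G 4P)
6. 1 guard and 1 prisoner ← Station Alpha.  (Station Alpha: 3G 3P; Station Beta: 3G 3P)
7. 2 guards and 2 prisoners → Station Beta.  (Station Alpha: 1G 1P; Station Beta: 5G 5P)
8. 1 guard and 1 prisoner ← Station Alpha.  (Station Alpha: 2G 2P; Station Beta: 4G 4P)
9. 2 guards and 2 prisoners → Station Beta.  (Station Alpha: 0G 0P; Station Beta: 6G 6P)

Yes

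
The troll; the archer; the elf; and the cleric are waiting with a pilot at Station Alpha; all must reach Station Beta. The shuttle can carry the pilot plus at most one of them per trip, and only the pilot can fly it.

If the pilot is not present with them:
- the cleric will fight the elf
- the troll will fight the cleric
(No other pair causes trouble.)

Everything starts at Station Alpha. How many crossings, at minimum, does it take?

9

Counting alone: the pilot can take at most 1 across per trip to Station Beta, so moving all 4 needs at least 4 loaded trips out, with a return between consecutive ones — at least 7 crossings.
The safety rule pushes this higher. Following every safe sequence of crossings, the most of the 4 that can be at Station Beta as the shuttle arrives there on crossing 7 is 3 — never all 4.
So no plan with fewer than 9 crossings exists, and this one achieves 9:
1. Pilot goes to Station Beta with the cleric.  [Station Alpha: the archer, the elf, the troll | Station Beta: the cleric]
2. Pilot goes back to Station Alpha alone.  [Station Alpha: the archer, the elf, the troll | Station Beta: the cleric]
3. Pilot goes to Station Beta with the troll.  [Station Alpha: the archer, the elf | Station Beta: the cleric, the troll]
4. Pilot goes back to Station Alpha with the cleric.  [Station Alpha: the archer, the cleric, the elf | Station Beta: the troll]
5. Pilot goes to Station Beta with the elf.  [Station Alpha: the archer, the cleric | Station Beta: the elf, the troll]
6. Pilot goes back to Station Alpha alone.  [Station Alpha: the archer, the cleric | Station Beta: the elf, the troll]
7. Pilot goes to Station Beta with the archer.  [Station Alpha: the cleric | Station Beta: the archer, the elf, the troll]
8. Pilot goes back to Station Alpha alone.  [Station Alpha: the cleric | Station Beta: the archer, the elf, the troll]
9. Pilot goes to Station Beta with the cleric.  [Station Alpha: — | Station Beta: the archer, the cleric, the elf, the troll]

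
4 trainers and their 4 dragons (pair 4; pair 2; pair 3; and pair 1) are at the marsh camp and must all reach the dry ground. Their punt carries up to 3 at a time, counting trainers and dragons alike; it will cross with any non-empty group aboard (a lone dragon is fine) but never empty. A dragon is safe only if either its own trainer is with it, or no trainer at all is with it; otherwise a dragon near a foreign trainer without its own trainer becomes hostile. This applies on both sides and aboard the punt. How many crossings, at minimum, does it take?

Counting alone: each trip to the dry ground takes at most 3 across and each return brings at least 1 back, so after t trips out (and t−1 returns) at most 3t − (t−1) of the 8 are across; that first reaches 8 at t = 4, so at least 7 crossings are needed.
The safety rule pushes this higher. Following every safe sequence of crossings, the most of the 8 that can be at the dry ground as the punt arrives there on crossing 7 is 7 — never all 8.
So no plan with fewer than 9 crossings exists, and this one achieves 9:
1. dragon 4 and trainer 4 cross → the dry ground.
2. trainer 4 crosses ← the marsh camp.
3. dragon 2, trainer 2, and trainer 4 cross → the dry ground.
4. dragon 4 and trainer 4 cross ← the marsh camp.
5. trainer 1, trainer 3, and trainer 4 cross → the dry ground.
6. dragon 2 crosses ← the marsh camp.
7. dragon 2 and dragon 4 cross → the dry ground.
8. dragon 4 crosses ← the marsh camp.
9. dragon 1, dragon 3, and dragon 4 cross → the dry ground.

9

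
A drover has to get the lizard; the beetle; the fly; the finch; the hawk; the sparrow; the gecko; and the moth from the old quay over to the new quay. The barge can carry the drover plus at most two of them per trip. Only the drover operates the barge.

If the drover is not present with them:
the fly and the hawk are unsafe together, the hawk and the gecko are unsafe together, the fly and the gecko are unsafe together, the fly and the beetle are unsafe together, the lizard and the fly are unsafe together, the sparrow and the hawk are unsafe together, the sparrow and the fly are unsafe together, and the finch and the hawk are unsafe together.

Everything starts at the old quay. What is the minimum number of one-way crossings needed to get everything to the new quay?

13

Counting alone: the drover can take at most 2 across per trip to the new quay, so moving all 8 needs at least 4 loaded trips out, with a return between consecutive ones — at least 7 crossings.
The safety rule pushes this higher. Following every safe sequence of crossings, the most of the 8 that can be at the new quay as the barge arrives there on crossings 7, 9, 11 is 5, 6, 7 respectively — never all 8.
So no plan with fewer than 13 crossings exists, and this one achieves 13:
1. Drover goes to the new quay with the fly and the hawk.
2. Drover goes back to the old quay with the fly.
3. Drover goes to the new quay with the fly and the lizard.
4. Drover goes back to the old quay with the fly.
5. Drover goes to the new quay with the beetle and the fly.
6. Drover goes back to the old quay with the fly.
7. Drover goes to the new quay with the fly and the moth.
8. Drover goes back to the old quay with the fly.
9. Drover goes to the new quay with the gecko and the sparrow.
10. Drover goes back to the old quay with the hawk.
11. Drover goes to the new quay with the finch and the fly.
12. Drover goes back to the old quay with the fly.
13. Drover goes to the new quay with the fly and the hawk.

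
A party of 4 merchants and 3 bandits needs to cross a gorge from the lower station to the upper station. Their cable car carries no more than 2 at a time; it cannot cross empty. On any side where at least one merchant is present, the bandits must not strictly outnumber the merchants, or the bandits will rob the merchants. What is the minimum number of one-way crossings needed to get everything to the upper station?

11

Counting alone: each trip to the upper station takes at most 2 across and each return brings at least 1 back, so after t trips out (and t−1 returns) at most 2t − (t−1) of the 7 are across; that first reaches 7 at t = 6, so at least 11 crossings are needed.
The plan below uses exactly 11 crossings, so it is optimal:
1. 2 bandits → the upper station.  (the lower station: 4M 1B; the upper station: 0M 2B)
2. 1 bandit ← the lower station.  (the lower station: 4M 2B; the upper station: 0M 1B)
3. 2 bandits → the upper station.  (the lower station: 4M 0B; the upper station: 0M 3B)
4. 1 bandit ← the lower station.  (the lower station: 4M 1B; the upper station: 0M 2B)
5. 2 merchants → the upper station.  (the lower station: 2M 1B; the upper station: 2M 2B)
6. 1 bandit ← the lower station.  (the lower station: 2M 2B; the upper station: 2M 1B)
7. 1 merchant and 1 bandit → the upper station.  (the lower station: 1M 1B; the upper station: 3M 2B)
8. 1 merchant ← the lower station.  (the lower station: 2M 1B; the upper station: 2M 2B)
9. 1 merchant and 1 bandit → the upper station.  (the lower station: 1M 0B; the upper station: 3M 3B)
10. 1 bandit ← the lower station.  (the lower station: 1M 1B; the upper station: 3M 2B)
11. 1 merchant and 1 bandit → the upper station.  (the lower station: 0M 0B; the upper station: 4M 3B)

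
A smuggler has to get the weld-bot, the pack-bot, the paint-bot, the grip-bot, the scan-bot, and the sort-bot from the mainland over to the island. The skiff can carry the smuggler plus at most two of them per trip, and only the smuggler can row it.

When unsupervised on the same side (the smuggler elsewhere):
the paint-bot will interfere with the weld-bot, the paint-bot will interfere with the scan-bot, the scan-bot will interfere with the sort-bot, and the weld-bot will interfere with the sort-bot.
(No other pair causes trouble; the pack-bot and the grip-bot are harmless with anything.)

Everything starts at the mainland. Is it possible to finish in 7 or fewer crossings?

Yes — this plan uses 5 crossings (≤ 7):
1. Smuggler goes to the island with the scan-bot and the weld-bot.  [the mainland: the grip-bot, the pack-bot, the paint-bot, the sort-bot | the island: the scan-bot, the weld-bot]
2. Smuggler goes back to the mainland alone.  [the mainland: the grip-bot, the pack-bot, the paint-bot, the sort-bot | the island: the scan-bot, the weld-bot]
3. Smuggler goes to the island with the grip-bot and the pack-bot.  [the mainland: the paint-bot, the sort-bot | the island: the grip-bot, the pack-bot, the scan-bot, the weld-bot]
4. Smuggler goes back to the mainland alone.  [the mainland: the paint-bot, the sort-bot | the island: the grip-bot, the pack-bot, the scan-bot, the weld-bot]
5. Smuggler goes to the island with the paint-bot and the sort-bot.  [the mainland: — | the island: the grip-bot, the pack-bot, the paint-bot, the scan-bot, the sort-bot, the weld-bot]

Yes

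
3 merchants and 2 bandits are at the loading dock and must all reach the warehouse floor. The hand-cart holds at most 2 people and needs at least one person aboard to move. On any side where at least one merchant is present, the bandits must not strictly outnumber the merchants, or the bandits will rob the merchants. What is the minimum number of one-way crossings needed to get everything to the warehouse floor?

Counting alone: each trip to the warehouse floor takes at most 2 across and each return brings at least 1 back, so after t trips out (and t−1 returns) at most 2t − (t−1) of the 5 are across; that first reaches 5 at t = 4, so at least 7 crossings are needed.
The plan below uses exactly 7 crossings, so it is optimal:
1. 2 bandits → the warehouse floor.  (the loading dock: 3M 0B; the warehouse floor: 0M 2B)
2. 1 bandit ← the loading dock.  (the loading dock: 3M 1B; the warehouse floor: 0M 1B)
3. 2 merchants → the warehouse floor.  (the loading dock: 1M 1B; the warehouse floor: 2M 1B)
4. 1 merchant ← the loading dock.  (the loading dock: 2M 1B; the warehouse floor: 1M 1B)
5. 1 merchant and 1 bandit → the warehouse floor.  (the loading dock: 1M 0B; the warehouse floor: 2M 2B)
6. 1 bandit ← the loading dock.  (the loading dock: 1M 1B; the warehouse floor: 2M 1B)
7. 1 merchant and 1 bandit → the warehouse floor.  (the loading dock: 0M 0B; the warehouse floor: 3M 2B)

7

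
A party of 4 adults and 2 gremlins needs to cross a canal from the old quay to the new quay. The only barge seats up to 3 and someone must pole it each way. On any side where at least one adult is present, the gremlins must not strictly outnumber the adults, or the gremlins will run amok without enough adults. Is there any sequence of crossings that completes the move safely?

Yes

1. 2 gremlins → the new quay.  (the old quay: 4A 0G; the new quay: 0A 2G)
2. 1 gremlin ← the old quay.  (the old quay: 4A 1G; the new quay: 0A 1G)
3. 2 adults and 1 gremlin → the new quay.  (the old quay: 2A 0G; the new quay: 2A 2G)
4. 1 gremlin ← the old quay.  (the old quay: 2A 1G; the new quay: 2A 1G)
5. 2 adults and 1 gremlin → the new quay.  (the old quay: 0A 0G; the new quay: 4A 2G)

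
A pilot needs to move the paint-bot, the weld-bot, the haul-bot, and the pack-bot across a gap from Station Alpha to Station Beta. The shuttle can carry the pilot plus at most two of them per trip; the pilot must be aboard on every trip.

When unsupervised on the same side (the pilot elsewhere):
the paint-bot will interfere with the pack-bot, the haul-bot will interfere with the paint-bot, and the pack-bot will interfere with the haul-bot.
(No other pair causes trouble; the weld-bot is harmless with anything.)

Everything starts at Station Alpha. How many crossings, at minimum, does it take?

5

Counting alone: the pilot can take at most 2 across per trip to Station Beta, so moving all 4 needs at least 2 loaded trips out, with a return between consecutive ones — at least 3 crossings.
The safety rule pushes this higher. Following every safe sequence of crossings, the most of the 4 that can be at Station Beta as the shuttle arrives there on crossing 3 is 3 — never all 4.
So no plan with fewer than 5 crossings exists, and this one achieves 5:
1. Pilot goes to Station Beta with the haul-bot and the paint-bot.
2. Pilot goes back to Station Alpha with the paint-bot.
3. Pilot goes to Station Beta with the paint-bot and the weld-bot.
4. Pilot goes back to Station Alpha with the paint-bot.
5. Pilot goes to Station Beta with the pack-bot and the paint-bot.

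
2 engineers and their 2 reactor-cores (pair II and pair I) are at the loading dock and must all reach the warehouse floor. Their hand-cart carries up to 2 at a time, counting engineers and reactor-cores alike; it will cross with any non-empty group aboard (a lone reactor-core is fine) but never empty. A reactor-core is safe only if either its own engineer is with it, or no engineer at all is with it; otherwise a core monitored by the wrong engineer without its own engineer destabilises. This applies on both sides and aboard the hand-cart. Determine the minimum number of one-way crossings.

Counting alone: each trip to the warehouse floor takes at most 2 across and each return brings at least 1 back, so after t trips out (and t−1 returns) at most 2t − (t−1) of the 4 are across; that first reaches 4 at t = 3, so at least 5 crossings are needed.
The plan below uses exactly 5 crossings, so it is optimal:
1. engineer II and reactor-core II cross → the warehouse floor.
2. engineer II crosses ← the loading dock.
3. engineer I and engineer II cross → the warehouse floor.
4. engineer I crosses ← the loading dock.
5. engineer I and reactor-core I cross → the warehouse floor.

5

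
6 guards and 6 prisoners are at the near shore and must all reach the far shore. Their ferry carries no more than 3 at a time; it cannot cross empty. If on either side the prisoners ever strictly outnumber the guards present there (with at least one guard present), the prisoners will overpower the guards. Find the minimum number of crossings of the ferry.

impossible

Following every safe sequence of crossings from the start, the most of the 12 that can be at the far shore as the ferry arrives there on crossings 1, 3, 5 is 3, 5, 6 respectively; the best ever achieved is 6 of 12.
From crossing 7 on, no configuration arises that was not already reachable earlier: only 17 distinct safe configurations (who is on which side, and where the ferry is) can ever be reached, none of them has everyone across, and every continuation just revisits them. They are: 0 guards + 0 prisoners across (ferry back at the start); 0 guards + 1 prisoner across (ferry there); 0 guards + 1 prisoner across (ferry back at the start); 0 guards + 2 prisoners across (ferry there); 0 guards + 2 prisoners across (ferry back at the start); 0 guards + 3 prisoners across (ferry there); 0 guards + 3 prisoners across (ferry back at the start); 0 guards + 4 prisoners across (ferry there); 0 guards + 4 prisoners across (ferry back at the start); 0 guards + 5 prisoners across (ferry there); 0 guards + 5 prisoners across (ferry back at the start); 0 guards + 6 prisoners across (ferry there); 1 guard + 1 prisoner across (ferry there); 1 guard + 1 prisoner across (ferry back at the start); 2 guards + 2 prisoners across (ferry there); 2 guards + 2 prisoners across (ferry back at the start); 3 guards + 3 prisoners across (ferry there). So no valid plan exists.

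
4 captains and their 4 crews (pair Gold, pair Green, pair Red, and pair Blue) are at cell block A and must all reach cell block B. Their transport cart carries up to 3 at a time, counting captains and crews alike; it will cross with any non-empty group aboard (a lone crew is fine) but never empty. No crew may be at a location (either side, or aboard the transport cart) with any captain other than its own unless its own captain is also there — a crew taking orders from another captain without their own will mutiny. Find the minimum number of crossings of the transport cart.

9

Counting alone: each trip to cell block B takes at most 3 across and each return brings at least 1 back, so after t trips out (and t−1 returns) at most 3t − (t−1) of the 8 are across; that first reaches 8 at t = 4, so at least 7 crossings are needed.
The safety rule pushes this higher. Following every safe sequence of crossings, the most of the 8 that can be at cell block B as the transport cart arrives there on crossing 7 is 7 — never all 8.
So no plan with fewer than 9 crossings exists, and this one achieves 9:
1. captain Gold and crew Gold cross → cell block B.
2. captain Gold crosses ← cell block A.
3. captain Gold, captain Green, and crew Green cross → cell block B.
4. captain Gold and crew Gold cross ← cell block A.
5. captain Blue, captain Gold, and captain Red cross → cell block B.
6. crew Green crosses ← cell block A.
7. crew Gold and crew Green cross → cell block B.
8. crew Gold crosses ← cell block A.
9. crew Blue, crew Gold, and crew Red cross → cell block B.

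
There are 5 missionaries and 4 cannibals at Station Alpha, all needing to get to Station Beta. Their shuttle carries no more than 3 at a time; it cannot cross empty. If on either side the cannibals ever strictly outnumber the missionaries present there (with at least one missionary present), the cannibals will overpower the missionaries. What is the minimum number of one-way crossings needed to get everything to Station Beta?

7

Counting alone: each trip to Station Beta takes at most 3 across and each return brings at least 1 back, so after t trips out (and t−1 returns) at most 3t − (t−1) of the 9 are across; that first reaches 9 at t = 4, so at least 7 crossings are needed.
The plan below uses exactly 7 crossings, so it is optimal:
1. 3 cannibals → Station Beta.  (Station Alpha: 5M 1C; Station Beta: 0M 3C)
2. 1 cannibal ← Station Alpha.  (Station Alpha: 5M 2C; Station Beta: 0M 2C)
3. 3 missionaries → Station Beta.  (Station Alpha: 2M 2C; Station Beta: 3M 2C)
4. 1 missionary ← Station Alpha.  (Station Alpha: 3M 2C; Station Beta: 2M 2C)
5. 2 missionaries and 1 cannibal → Station Beta.  (Station Alpha: 1M 1C; Station Beta: 4M 3C)
6. 1 missionary ← Station Alpha.  (Station Alpha: 2M 1C; Station Beta: 3M 3C)
7. 2 missionaries and 1 cannibal → Station Beta.  (Station Alpha: 0M 0C; Station Beta: 5M 4C)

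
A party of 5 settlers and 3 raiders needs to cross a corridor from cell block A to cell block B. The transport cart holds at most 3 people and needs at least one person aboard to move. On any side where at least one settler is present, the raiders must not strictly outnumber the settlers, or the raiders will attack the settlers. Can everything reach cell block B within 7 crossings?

Yes

Yes — this plan uses 7 crossings (≤ 7):
1. 2 raiders → cell block B.  (cell block A: 5S 1R; cell block B: 0S 2R)
2. 1 raider ← cell block A.  (cell block A: 5S 2R; cell block B: 0S 1R)
3. 2 settlers and 1 raider → cell block B.  (cell block A: 3S 1R; cell block B: 2S 2R)
4. 1 raider ← cell block A.  (cell block A: 3S 2R; cell block B: 2S 1R)
5. 1 settler and 2 raiders → cell block B.  (cell block A: 2S 0R; cell block B: 3S 3R)
6. 1 raider ← cell block A.  (cell block A: 2S 1R; cell block B: 3S 2R)
7. 2 settlers and 1 raider → cell block B.  (cell block A: 0S 0R; cell block B: 5S 3R)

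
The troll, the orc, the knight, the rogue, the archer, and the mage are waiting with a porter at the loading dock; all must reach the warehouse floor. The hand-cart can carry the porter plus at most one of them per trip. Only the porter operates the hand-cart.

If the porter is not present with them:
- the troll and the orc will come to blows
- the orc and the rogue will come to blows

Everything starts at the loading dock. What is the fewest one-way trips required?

13

Counting alone: the porter can take at most 1 across per trip to the warehouse floor, so moving all 6 needs at least 6 loaded trips out, with a return between consecutive ones — at least 11 crossings.
The safety rule pushes this higher. Following every safe sequence of crossings, the most of the 6 that can be at the warehouse floor as the hand-cart arrives there on crossing 11 is 5 — never all 6.
So no plan with fewer than 13 crossings exists, and this one achieves 13:
1. Porter goes to the warehouse floor with the orc.  [the loading dock: the archer, the knight, the mage, the rogue, the troll | the warehouse floor: the orc]
2. Porter goes back to the loading dock alone.  [the loading dock: the archer, the knight, the mage, the rogue, the troll | the warehouse floor: the orc]
3. Porter goes to the warehouse floor with the troll.  [the loading dock: the archer, the knight, the mage, the rogue | the warehouse floor: the orc, the troll]
4. Porter goes back to the loading dock with the orc.  [the loading dock: the archer, the knight, the mage, the orc, the rogue | the warehouse floor: the troll]
5. Porter goes to the warehouse floor with the rogue.  [the loading dock: the archer, the knight, the mage, the orc | the warehouse floor: the rogue, the troll]
6. Porter goes back to the loading dock alone.  [the loading dock: the archer, the knight, the mage, the orc | the warehouse floor: the rogue, the troll]
7. Porter goes to the warehouse floor with the knight.  [the loading dock: the archer, the mage, the orc | the warehouse floor: the knight, the rogue, the troll]
8. Porter goes back to the loading dock alone.  [the loading dock: the archer, the mage, the orc | the warehouse floor: the knight, the rogue, the troll]
9. Porter goes to the warehouse floor with the archer.  [the loading dock: the mage, the orc | the warehouse floor: the archer, the knight, the rogue, the troll]
10. Porter goes back to the loading dock alone.  [the loading dock: the mage, the orc | the warehouse floor: the archer, the knight, the rogue, the troll]
11. Porter goes to the warehouse floor with the mage.  [the loading dock: the orc | the warehouse floor: the archer, the knight, the mage, the rogue, the troll]
12. Porter goes back to the loading dock alone.  [the loading dock: the orc | the warehouse floor: the archer, the knight, the mage, the rogue, the troll]
13. Porter goes to the warehouse floor with the orc.  [the loading dock: — | the warehouse floor: the archer, the knight, the mage, the orc, the rogue, the troll]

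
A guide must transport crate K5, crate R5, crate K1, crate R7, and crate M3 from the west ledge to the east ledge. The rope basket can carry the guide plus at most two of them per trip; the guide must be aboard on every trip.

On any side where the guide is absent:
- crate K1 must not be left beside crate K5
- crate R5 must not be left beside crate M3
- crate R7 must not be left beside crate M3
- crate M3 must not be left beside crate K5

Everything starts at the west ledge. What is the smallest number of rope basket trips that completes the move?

Counting alone: the guide can take at most 2 across per trip to the east ledge, so moving all 5 needs at least 3 loaded trips out, with a return between consecutive ones — at least 5 crossings.
The plan below uses exactly 5 crossings, so it is optimal:
1. Guide goes to the east ledge with crate K5 and crate M3.
2. Guide goes back to the west ledge with crate M3.
3. Guide goes to the east ledge with crate R5 and crate R7.
4. Guide goes back to the west ledge alone.
5. Guide goes to the east ledge with crate K1 and crate M3.

5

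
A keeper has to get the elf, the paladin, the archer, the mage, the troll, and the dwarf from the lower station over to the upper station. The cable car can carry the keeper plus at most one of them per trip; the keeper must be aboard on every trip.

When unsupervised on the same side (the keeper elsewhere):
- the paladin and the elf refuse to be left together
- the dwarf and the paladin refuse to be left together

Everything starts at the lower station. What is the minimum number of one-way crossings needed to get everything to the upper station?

Counting alone: the keeper can take at most 1 across per trip to the upper station, so moving all 6 needs at least 6 loaded trips out, with a return between consecutive ones — at least 11 crossings.
The safety rule pushes this higher. Following every safe sequence of crossings, the most of the 6 that can be at the upper station as the cable car arrives there on crossing 11 is 5 — never all 6.
So no plan with fewer than 13 crossings exists, and this one achieves 13:
1. Keeper goes to the upper station with the paladin.  [the lower station: the archer, the dwarf, the elf, the mage, the troll | the upper station: the paladin]
2. Keeper goes back to the lower station alone.  [the lower station: the archer, the dwarf, the elf, the mage, the troll | the upper station: the paladin]
3. Keeper goes to the upper station with the elf.  [the lower station: the archer, the dwarf, the mage, the troll | the upper station: the elf, the paladin]
4. Keeper goes back to the lower station with the paladin.  [the lower station: the archer, the dwarf, the mage, the paladin, the troll | the upper station: the elf]
5. Keeper goes to the upper station with the dwarf.  [the lower station: the archer, the mage, the paladin, the troll | the upper station: the dwarf, the elf]
6. Keeper goes back to the lower station alone.  [the lower station: the archer, the mage, the paladin, the troll | the upper station: the dwarf, the elf]
7. Keeper goes to the upper station with the archer.  [the lower station: the mage, the paladin, the troll | the upper station: the archer, the dwarf, the elf]
8. Keeper goes back to the lower station alone.  [the lower station: the mage, the paladin, the troll | the upper station: the archer, the dwarf, the elf]
9. Keeper goes to the upper station with the mage.  [the lower station: the paladin, the troll | the upper station: the archer, the dwarf, the elf, the mage]
10. Keeper goes back to the lower station alone.  [the lower station: the paladin, the troll | the upper station: the archer, the dwarf, the elf, the mage]
11. Keeper goes to the upper station with the troll.  [the lower station: the paladin | the upper station: the archer, the dwarf, the elf, the mage, the troll]
12. Keeper goes back to the lower station alone.  [the lower station: the paladin | the upper station: the archer, the dwarf, the elf, the mage, the troll]
13. Keeper goes to the upper station with the paladin.  [the lower station: — | the upper station: the archer, the dwarf, the elf, the mage, the paladin, the troll]

13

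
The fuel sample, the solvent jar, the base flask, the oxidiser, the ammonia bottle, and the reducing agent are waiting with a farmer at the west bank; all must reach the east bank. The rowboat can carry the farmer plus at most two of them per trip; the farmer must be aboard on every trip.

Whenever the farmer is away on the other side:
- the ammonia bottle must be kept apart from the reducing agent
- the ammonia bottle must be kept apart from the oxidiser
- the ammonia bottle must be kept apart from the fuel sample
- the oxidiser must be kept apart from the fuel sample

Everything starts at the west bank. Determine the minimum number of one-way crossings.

Counting alone: the farmer can take at most 2 across per trip to the east bank, so moving all 6 needs at least 3 loaded trips out, with a return between consecutive ones — at least 5 crossings.
The safety rule pushes this higher. Following every safe sequence of crossings, the most of the 6 that can be at the east bank as the rowboat arrives there on crossings 5, 7 is 4, 5 respectively — never all 6.
So no plan with fewer than 9 crossings exists, and this one achieves 9:
1. Farmer goes to the east bank with the ammonia bottle and the fuel sample.  [the west bank: the base flask, the oxidiser, the reducing agent, the solvent jar | the east bank: the ammonia bottle, the fuel sample]
2. Farmer goes back to the west bank with the fuel sample.  [the west bank: the base flask, the fuel sample, the oxidiser, the reducing agent, the solvent jar | the east bank: the ammonia bottle]
3. Farmer goes to the east bank with the fuel sample and the solvent jar.  [the west bank: the base flask, the oxidiser, the reducing agent | the east bank: the ammonia bottle, the fuel sample, the solvent jar]
4. Farmer goes back to the west bank with the fuel sample.  [the west bank: the base flask, the fuel sample, the oxidiser, the reducing agent | the east bank: the ammonia bottle, the solvent jar]
5. Farmer goes to the east bank with the base flask and the fuel sample.  [the west bank: the oxidiser, the reducing agent | the east bank: the ammonia bottle, the base flask, the fuel sample, the solvent jar]
6. Farmer goes back to the west bank with the fuel sample.  [the west bank: the fuel sample, the oxidiser, the reducing agent | the east bank: the ammonia bottle, the base flask, the solvent jar]
7. Farmer goes to the east bank with the fuel sample and the reducing agent.  [the west bank: the oxidiser | the east bank: the ammonia bottle, the base flask, the fuel sample, the reducing agent, the solvent jar]
8. Farmer goes back to the west bank with the ammonia bottle.  [the west bank: the ammonia bottle, the oxidiser | the east bank: the base flask, the fuel sample, the reducing agent, the solvent jar]
9. Farmer goes to the east bank with the ammonia bottle and the oxidiser.  [the west bank: — | the east bank: the ammonia bottle, the base flask, the fuel sample, the oxidiser, the reducing agent, the solvent jar]

9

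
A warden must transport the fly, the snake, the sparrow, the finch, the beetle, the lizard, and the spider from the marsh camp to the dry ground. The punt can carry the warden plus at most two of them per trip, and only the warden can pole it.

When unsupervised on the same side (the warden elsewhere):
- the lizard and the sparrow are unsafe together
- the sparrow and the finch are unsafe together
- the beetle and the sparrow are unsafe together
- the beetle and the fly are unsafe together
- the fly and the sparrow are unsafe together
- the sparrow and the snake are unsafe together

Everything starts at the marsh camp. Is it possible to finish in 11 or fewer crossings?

Yes

Yes — this plan uses 11 crossings (≤ 11):
1. Warden goes to the dry ground with the fly and the sparrow.  [the marsh camp: the beetle, the finch, the lizard, the snake, the spider | the dry ground: the fly, the sparrow]
2. Warden goes back to the marsh camp with the fly.  [the marsh camp: the beetle, the finch, the fly, the lizard, the snake, the spider | the dry ground: the sparrow]
3. Warden goes to the dry ground with the fly and the snake.  [the marsh camp: the beetle, the finch, the lizard, the spider | the dry ground: the fly, the snake, the sparrow]
4. Warden goes back to the marsh camp with the sparrow.  [the marsh camp: the beetle, the finch, the lizard, the sparrow, the spider | the dry ground: the fly, the snake]
5. Warden goes to the dry ground with the finch and the sparrow.  [the marsh camp: the beetle, the lizard, the spider | the dry ground: the finch, the fly, the snake, the sparrow]
6. Warden goes back to the marsh camp with the sparrow.  [the marsh camp: the beetle, the lizard, the sparrow, the spider | the dry ground: the finch, the fly, the snake]
7. Warden goes to the dry ground with the lizard and the sparrow.  [the marsh camp: the beetle, the spider | the dry ground: the finch, the fly, the lizard, the snake, the sparrow]
8. Warden goes back to the marsh camp with the sparrow.  [the marsh camp: the beetle, the sparrow, the spider | the dry ground: the finch, the fly, the lizard, the snake]
9. Warden goes to the dry ground with the sparrow and the spider.  [the marsh camp: the beetle | the dry ground: the finch, the fly, the lizard, the snake, the sparrow, the spider]
10. Warden goes back to the marsh camp with the sparrow.  [the marsh camp: the beetle, the sparrow | the dry ground: the finch, the fly, the lizard, the snake, the spider]
11. Warden goes to the dry ground with the beetle and the sparrow.  [the marsh camp: — | the dry ground: the beetle, the finch, the fly, the lizard, the snake, the sparrow, the spider]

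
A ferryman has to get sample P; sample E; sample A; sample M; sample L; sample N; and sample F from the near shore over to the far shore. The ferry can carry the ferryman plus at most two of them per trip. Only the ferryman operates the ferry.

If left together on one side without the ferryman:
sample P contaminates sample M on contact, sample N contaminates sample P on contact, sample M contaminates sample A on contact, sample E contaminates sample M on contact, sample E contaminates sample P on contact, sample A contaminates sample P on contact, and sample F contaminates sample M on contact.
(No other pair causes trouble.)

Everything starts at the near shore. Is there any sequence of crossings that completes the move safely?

Yes

1. Ferryman goes to the far shore with sample M and sample P.
2. Ferryman goes back to the near shore with sample P.
3. Ferryman goes to the far shore with sample L and sample P.
4. Ferryman goes back to the near shore with sample P.
5. Ferryman goes to the far shore with sample N and sample P.
6. Ferryman goes back to the near shore with sample P.
7. Ferryman goes to the far shore with sample A and sample E.
8. Ferryman goes back to the near shore with sample M.
9. Ferryman goes to the far shore with sample F and sample P.
10. Ferryman goes back to the near shore with sample P.
11. Ferryman goes to the far shore with sample M and sample P.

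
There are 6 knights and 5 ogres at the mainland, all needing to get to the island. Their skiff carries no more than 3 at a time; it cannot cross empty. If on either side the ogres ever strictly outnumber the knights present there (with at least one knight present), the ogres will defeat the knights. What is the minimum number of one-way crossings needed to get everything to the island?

Counting alone: each trip to the island takes at most 3 across and each return brings at least 1 back, so after t trips out (and t−1 returns) at most 3t − (t−1) of the 11 are across; that first reaches 11 at t = 5, so at least 9 crossings are needed.
The plan below uses exactly 9 crossings, so it is optimal:
1. 3 ogres → the island.  (the mainland: 6K 2O; the island: 0K 3O)
2. 1 ogre ← the mainland.  (the mainland: 6K 3O; the island: 0K 2O)
3. 3 knights → the island.  (the mainland: 3K 3O; the island: 3K 2O)
4. 1 knight ← the mainland.  (the mainland: 4K 3O; the island: 2K 2O)
5. 2 knights and 1 ogre → the island.  (the mainland: 2K 2O; the island: 4K 3O)
6. 1 knight ← the mainland.  (the mainland: 3K 2O; the island: 3K 3O)
7. 2 knights and 1 ogre → the island.  (the mainland: 1K 1O; the island: 5K 4O)
8. 1 knight ← the mainland.  (the mainland: 2K 1O; the island: 4K 4O)
9. 2 knights and 1 ogre → the island.  (the mainland: 0K 0O; the island: 6K 5O)

9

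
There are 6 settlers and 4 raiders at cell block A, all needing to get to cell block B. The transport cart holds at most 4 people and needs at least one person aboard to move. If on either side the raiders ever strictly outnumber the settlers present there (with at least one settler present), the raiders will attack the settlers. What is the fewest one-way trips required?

5

Counting alone: each trip to cell block B takes at most 4 across and each return brings at least 1 back, so after t trips out (and t−1 returns) at most 4t − (t−1) of the 10 are across; that first reaches 10 at t = 3, so at least 5 crossings are needed.
The plan below uses exactly 5 crossings, so it is optimal:
1. 4 raiders → cell block B.  (cell block A: 6S 0R; cell block B: 0S 4R)
2. 1 raider ← cell block A.  (cell block A: 6S 1R; cell block B: 0S 3R)
3. 4 settlers → cell block B.  (cell block A: 2S 1R; cell block B: 4S 3R)
4. 1 raider ← cell block A.  (cell block A: 2S 2R; cell block B: 4S 2R)
5. 2 settlers and 2 raiders → cell block B.  (cell block A: 0S 0R; cell block B: 6S 4R)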